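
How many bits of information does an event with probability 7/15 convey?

Information content I(x) = -log₂(p(x))
I = -log₂(7/15) = -log₂(0.4667)
I = 1.0995 bits


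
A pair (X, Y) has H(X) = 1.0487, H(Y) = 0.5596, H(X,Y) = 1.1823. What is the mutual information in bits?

I(X;Y) = H(X) + H(Y) - H(X,Y)
I(X;Y) = 1.0487 + 0.5596 - 1.1823 = 0.426 bits


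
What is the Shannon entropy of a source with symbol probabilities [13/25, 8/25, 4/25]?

H(X) = -Σ p(x) log₂ p(x)
  -13/25 × log₂(13/25) = 0.4906
  -8/25 × log₂(8/25) = 0.5260
  -4/25 × log₂(4/25) = 0.4230
H(X) = 1.4396 bits


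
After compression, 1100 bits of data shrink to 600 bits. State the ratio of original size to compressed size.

Compression ratio = Original / Compressed
= 1100 / 600 = 1.83:1


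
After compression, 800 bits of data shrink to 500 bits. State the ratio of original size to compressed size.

Compression ratio = Original / Compressed
= 800 / 500 = 1.60:1


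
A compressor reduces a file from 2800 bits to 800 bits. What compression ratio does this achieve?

Compression ratio = Original / Compressed
= 2800 / 800 = 3.50:1


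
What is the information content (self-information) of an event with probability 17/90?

Information content I(x) = -log₂(p(x))
I = -log₂(17/90) = -log₂(0.1889)
I = 2.4044 bits


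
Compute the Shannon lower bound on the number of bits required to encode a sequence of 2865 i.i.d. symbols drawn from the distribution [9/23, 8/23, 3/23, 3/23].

Entropy H = 1.8262 bits/symbol
Minimum bits = H × n = 1.8262 × 2865
= 5232.09 bits


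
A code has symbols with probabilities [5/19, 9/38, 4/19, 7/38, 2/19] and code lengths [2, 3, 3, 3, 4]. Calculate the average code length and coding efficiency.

Average length L = Σ p_i × l_i = 2.8421 bits
Entropy H = 2.2637 bits
Efficiency η = H/L × 100% = 79.65%


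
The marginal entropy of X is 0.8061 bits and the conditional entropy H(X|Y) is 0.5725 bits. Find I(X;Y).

I(X;Y) = H(X) - H(X|Y)
I(X;Y) = 0.8061 - 0.5725 = 0.2336 bits


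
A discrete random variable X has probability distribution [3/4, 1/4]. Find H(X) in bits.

H(X) = -Σ p(x) log₂ p(x)
  -3/4 × log₂(3/4) = 0.3113
  -1/4 × log₂(1/4) = 0.5000
H(X) = 0.8113 bits


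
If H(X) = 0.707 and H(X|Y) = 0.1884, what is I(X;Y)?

I(X;Y) = H(X) - H(X|Y)
I(X;Y) = 0.707 - 0.1884 = 0.5186 bits


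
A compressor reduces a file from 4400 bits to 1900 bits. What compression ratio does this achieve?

Compression ratio = Original / Compressed
= 4400 / 1900 = 2.32:1


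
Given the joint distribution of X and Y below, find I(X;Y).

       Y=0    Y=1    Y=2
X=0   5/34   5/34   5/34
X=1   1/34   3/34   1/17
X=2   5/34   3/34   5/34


H(X) = 1.4928, H(Y) = 1.5837, H(X,Y) = 3.0416
I(X;Y) = H(X) + H(Y) - H(X,Y) = 0.0349 bits


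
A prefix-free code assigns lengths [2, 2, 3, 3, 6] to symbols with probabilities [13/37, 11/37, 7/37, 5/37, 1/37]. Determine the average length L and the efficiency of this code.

Average length L = Σ p_i × l_i = 2.4324 bits
Entropy H = 2.0359 bits
Efficiency η = H/L × 100% = 83.70%


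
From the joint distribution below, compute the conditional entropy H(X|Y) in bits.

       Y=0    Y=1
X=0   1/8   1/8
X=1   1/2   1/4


H(X|Y) = Σ_y p(y) H(X|Y=y)
  p(Y=0) = 5/8, H(X|Y=0) = 0.7219
  p(Y=1) = 3/8, H(X|Y=1) = 0.9183
H(X|Y) = 0.6250×0.7219 + 0.3750×0.9183 = 0.7956 bits


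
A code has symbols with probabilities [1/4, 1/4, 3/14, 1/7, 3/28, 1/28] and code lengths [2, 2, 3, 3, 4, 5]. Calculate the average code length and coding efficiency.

Average length L = Σ p_i × l_i = 2.6786 bits
Entropy H = 2.3942 bits
Efficiency η = H/L × 100% = 89.38%


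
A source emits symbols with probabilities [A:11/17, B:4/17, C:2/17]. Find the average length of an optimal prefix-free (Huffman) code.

Huffman tree construction:
Combine smallest probabilities repeatedly
Resulting codes:
  A: 1 (length 1)
  B: 01 (length 2)
  C: 00 (length 2)
Average length = Σ p(s) × length(s) = 1.3529 bits


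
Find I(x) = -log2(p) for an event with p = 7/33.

Information content I(x) = -log₂(p(x))
I = -log₂(7/33) = -log₂(0.2121)
I = 2.2370 bits


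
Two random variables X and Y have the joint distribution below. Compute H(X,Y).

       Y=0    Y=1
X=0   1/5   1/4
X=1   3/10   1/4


H(X,Y) = -Σ p(x,y) log₂ p(x,y)
  p(0,0)=1/5: -0.2000 × log₂(0.2000) = 0.4644
  p(0,1)=1/4: -0.2500 × log₂(0.2500) = 0.5000
  p(1,0)=3/10: -0.3000 × log₂(0.3000) = 0.5211
  p(1,1)=1/4: -0.2500 × log₂(0.2500) = 0.5000
H(X,Y) = 1.9855 bits


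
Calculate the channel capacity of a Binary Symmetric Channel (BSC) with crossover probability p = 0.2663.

For BSC with error probability p:
C = 1 - H(p) where H(p) is binary entropy
H(0.2663) = -0.2663 × log₂(0.2663) - 0.7337 × log₂(0.7337)
H(p) = 0.8361
C = 1 - 0.8361 = 0.1639 bits/use


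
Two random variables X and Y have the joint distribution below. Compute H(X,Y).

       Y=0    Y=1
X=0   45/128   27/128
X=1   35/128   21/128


H(X,Y) = -Σ p(x,y) log₂ p(x,y)
  p(0,0)=45/128: -0.3516 × log₂(0.3516) = 0.5302
  p(0,1)=27/128: -0.2109 × log₂(0.2109) = 0.4736
  p(1,0)=35/128: -0.2734 × log₂(0.2734) = 0.5115
  p(1,1)=21/128: -0.1641 × log₂(0.1641) = 0.4278
H(X,Y) = 1.9431 bits


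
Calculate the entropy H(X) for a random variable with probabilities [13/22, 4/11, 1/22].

H(X) = -Σ p(x) log₂ p(x)
  -13/22 × log₂(13/22) = 0.4485
  -4/11 × log₂(4/11) = 0.5307
  -1/22 × log₂(1/22) = 0.2027
H(X) = 1.1819 bits


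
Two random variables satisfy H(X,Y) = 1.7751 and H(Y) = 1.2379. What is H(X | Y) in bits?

Chain rule: H(X,Y) = H(X|Y) + H(Y)
H(X|Y) = H(X,Y) - H(Y) = 1.7751 - 1.2379 = 0.5372 bits


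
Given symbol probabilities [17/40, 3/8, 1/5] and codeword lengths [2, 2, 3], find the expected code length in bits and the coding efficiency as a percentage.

Average length L = Σ p_i × l_i = 2.2000 bits
Entropy H = 1.5197 bits
Efficiency η = H/L × 100% = 69.08%


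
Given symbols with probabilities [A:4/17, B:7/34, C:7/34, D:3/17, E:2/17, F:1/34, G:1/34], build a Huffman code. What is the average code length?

Huffman tree construction:
Combine smallest probabilities repeatedly
Resulting codes:
  A: 10 (length 2)
  B: 00 (length 2)
  C: 01 (length 2)
  D: 110 (length 3)
  E: 1111 (length 4)
  F: 11100 (length 5)
  G: 11101 (length 5)
Average length = Σ p(s) × length(s) = 2.5882 bits


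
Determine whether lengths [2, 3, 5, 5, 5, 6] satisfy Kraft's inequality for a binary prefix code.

Kraft inequality: Σ 2^(-l_i) ≤ 1 for prefix-free code
Calculating: 2^(-2) + 2^(-3) + 2^(-5) + 2^(-5) + 2^(-5) + 2^(-6)
= 0.25 + 0.125 + 0.03125 + 0.03125 + 0.03125 + 0.015625
= 0.4844
Since 0.4844 ≤ 1, prefix-free code exists


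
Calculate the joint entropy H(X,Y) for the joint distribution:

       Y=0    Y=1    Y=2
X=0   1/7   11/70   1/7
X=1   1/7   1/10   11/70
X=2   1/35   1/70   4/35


H(X,Y) = -Σ p(x,y) log₂ p(x,y)
  p(0,0)=1/7: -0.1429 × log₂(0.1429) = 0.4011
  p(0,1)=11/70: -0.1571 × log₂(0.1571) = 0.4195
  p(0,2)=1/7: -0.1429 × log₂(0.1429) = 0.4011
  p(1,0)=1/7: -0.1429 × log₂(0.1429) = 0.4011
  p(1,1)=1/10: -0.1000 × log₂(0.1000) = 0.3322
  p(1,2)=11/70: -0.1571 × log₂(0.1571) = 0.4195
  p(2,0)=1/35: -0.0286 × log₂(0.0286) = 0.1466
  p(2,1)=1/70: -0.0143 × log₂(0.0143) = 0.0876
  p(2,2)=4/35: -0.1143 × log₂(0.1143) = 0.3576
H(X,Y) = 2.9662 bits


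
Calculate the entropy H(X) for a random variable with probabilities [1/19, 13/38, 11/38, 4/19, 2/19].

H(X) = -Σ p(x) log₂ p(x)
  -1/19 × log₂(1/19) = 0.2236
  -13/38 × log₂(13/38) = 0.5294
  -11/38 × log₂(11/38) = 0.5177
  -4/19 × log₂(4/19) = 0.4732
  -2/19 × log₂(2/19) = 0.3419
H(X) = 2.0858 bits


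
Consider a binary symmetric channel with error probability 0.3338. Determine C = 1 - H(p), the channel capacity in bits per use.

For BSC with error probability p:
C = 1 - H(p) where H(p) is binary entropy
H(0.3338) = -0.3338 × log₂(0.3338) - 0.6662 × log₂(0.6662)
H(p) = 0.9188
C = 1 - 0.9188 = 0.0812 bits/use


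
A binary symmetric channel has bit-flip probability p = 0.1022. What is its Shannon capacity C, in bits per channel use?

For BSC with error probability p:
C = 1 - H(p) where H(p) is binary entropy
H(0.1022) = -0.1022 × log₂(0.1022) - 0.8978 × log₂(0.8978)
H(p) = 0.4759
C = 1 - 0.4759 = 0.5241 bits/use


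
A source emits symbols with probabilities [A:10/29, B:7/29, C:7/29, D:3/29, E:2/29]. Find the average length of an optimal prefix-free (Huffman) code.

Huffman tree construction:
Combine smallest probabilities repeatedly
Resulting codes:
  A: 11 (length 2)
  B: 01 (length 2)
  C: 10 (length 2)
  D: 001 (length 3)
  E: 000 (length 3)
Average length = Σ p(s) × length(s) = 2.1724 bits


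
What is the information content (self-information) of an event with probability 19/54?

Information content I(x) = -log₂(p(x))
I = -log₂(19/54) = -log₂(0.3519)
I = 1.5070 bits


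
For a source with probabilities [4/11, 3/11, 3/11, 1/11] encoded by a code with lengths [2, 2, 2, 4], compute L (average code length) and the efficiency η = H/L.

Average length L = Σ p_i × l_i = 2.1818 bits
Entropy H = 1.8676 bits
Efficiency η = H/L × 100% = 85.60%


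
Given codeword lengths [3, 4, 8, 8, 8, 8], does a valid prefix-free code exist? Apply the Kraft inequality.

Kraft inequality: Σ 2^(-l_i) ≤ 1 for prefix-free code
Calculating: 2^(-3) + 2^(-4) + 2^(-8) + 2^(-8) + 2^(-8) + 2^(-8)
= 0.125 + 0.0625 + 0.00390625 + 0.00390625 + 0.00390625 + 0.00390625
= 0.2031
Since 0.2031 ≤ 1, prefix-free code exists


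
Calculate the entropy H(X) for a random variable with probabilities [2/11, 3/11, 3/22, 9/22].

H(X) = -Σ p(x) log₂ p(x)
  -2/11 × log₂(2/11) = 0.4472
  -3/11 × log₂(3/11) = 0.5112
  -3/22 × log₂(3/22) = 0.3920
  -9/22 × log₂(9/22) = 0.5275
H(X) = 1.8779 bits


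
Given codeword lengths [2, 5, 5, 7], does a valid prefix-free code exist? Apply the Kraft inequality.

Kraft inequality: Σ 2^(-l_i) ≤ 1 for prefix-free code
Calculating: 2^(-2) + 2^(-5) + 2^(-5) + 2^(-7)
= 0.25 + 0.03125 + 0.03125 + 0.0078125
= 0.3203
Since 0.3203 ≤ 1, prefix-free code exists


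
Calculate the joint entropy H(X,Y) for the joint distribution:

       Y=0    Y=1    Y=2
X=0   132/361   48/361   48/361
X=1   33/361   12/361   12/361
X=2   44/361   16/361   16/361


H(X,Y) = -Σ p(x,y) log₂ p(x,y)
  p(0,0)=132/361: -0.3657 × log₂(0.3657) = 0.5307
  p(0,1)=48/361: -0.1330 × log₂(0.1330) = 0.3870
  p(0,2)=48/361: -0.1330 × log₂(0.1330) = 0.3870
  p(1,0)=33/361: -0.0914 × log₂(0.0914) = 0.3155
  p(1,1)=12/361: -0.0332 × log₂(0.0332) = 0.1632
  p(1,2)=12/361: -0.0332 × log₂(0.0332) = 0.1632
  p(2,0)=44/361: -0.1219 × log₂(0.1219) = 0.3701
  p(2,1)=16/361: -0.0443 × log₂(0.0443) = 0.1993
  p(2,2)=16/361: -0.0443 × log₂(0.0443) = 0.1993
H(X,Y) = 2.7154 bits


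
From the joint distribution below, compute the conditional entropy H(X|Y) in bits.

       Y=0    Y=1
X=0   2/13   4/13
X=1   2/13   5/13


H(X|Y) = Σ_y p(y) H(X|Y=y)
  p(Y=0) = 4/13, H(X|Y=0) = 1.0000
  p(Y=1) = 9/13, H(X|Y=1) = 0.9911
H(X|Y) = 0.3077×1.0000 + 0.6923×0.9911 = 0.9938 bits


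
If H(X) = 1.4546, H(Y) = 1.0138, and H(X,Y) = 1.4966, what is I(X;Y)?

I(X;Y) = H(X) + H(Y) - H(X,Y)
I(X;Y) = 1.4546 + 1.0138 - 1.4966 = 0.9718 bits


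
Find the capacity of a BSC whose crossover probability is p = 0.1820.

For BSC with error probability p:
C = 1 - H(p) where H(p) is binary entropy
H(0.1820) = -0.1820 × log₂(0.1820) - 0.8180 × log₂(0.8180)
H(p) = 0.6844
C = 1 - 0.6844 = 0.3156 bits/use


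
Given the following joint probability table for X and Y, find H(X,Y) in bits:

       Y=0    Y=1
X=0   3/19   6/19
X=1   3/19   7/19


H(X,Y) = -Σ p(x,y) log₂ p(x,y)
  p(0,0)=3/19: -0.1579 × log₂(0.1579) = 0.4205
  p(0,1)=6/19: -0.3158 × log₂(0.3158) = 0.5251
  p(1,0)=3/19: -0.1579 × log₂(0.1579) = 0.4205
  p(1,1)=7/19: -0.3684 × log₂(0.3684) = 0.5307
H(X,Y) = 1.8968 bits


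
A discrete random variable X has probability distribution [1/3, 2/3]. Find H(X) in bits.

H(X) = -Σ p(x) log₂ p(x)
  -1/3 × log₂(1/3) = 0.5283
  -2/3 × log₂(2/3) = 0.3900
H(X) = 0.9183 bits


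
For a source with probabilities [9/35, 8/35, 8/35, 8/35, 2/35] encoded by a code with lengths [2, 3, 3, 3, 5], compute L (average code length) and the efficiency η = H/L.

Average length L = Σ p_i × l_i = 2.8571 bits
Entropy H = 2.1999 bits
Efficiency η = H/L × 100% = 77.00%


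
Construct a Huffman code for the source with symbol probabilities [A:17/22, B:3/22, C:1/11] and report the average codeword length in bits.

Huffman tree construction:
Combine smallest probabilities repeatedly
Resulting codes:
  A: 1 (length 1)
  B: 01 (length 2)
  C: 00 (length 2)
Average length = Σ p(s) × length(s) = 1.2273 bits


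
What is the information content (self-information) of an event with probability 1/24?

Information content I(x) = -log₂(p(x))
I = -log₂(1/24) = -log₂(0.0417)
I = 4.5850 bits


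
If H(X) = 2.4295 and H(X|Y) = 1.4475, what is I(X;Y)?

I(X;Y) = H(X) - H(X|Y)
I(X;Y) = 2.4295 - 1.4475 = 0.982 bits


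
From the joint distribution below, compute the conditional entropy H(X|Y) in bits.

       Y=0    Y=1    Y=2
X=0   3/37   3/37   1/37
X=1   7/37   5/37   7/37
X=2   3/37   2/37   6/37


H(X|Y) = Σ_y p(y) H(X|Y=y)
  p(Y=0) = 13/37, H(X|Y=0) = 1.4573
  p(Y=1) = 10/37, H(X|Y=1) = 1.4855
  p(Y=2) = 14/37, H(X|Y=2) = 1.2958
H(X|Y) = 0.3514×1.4573 + 0.2703×1.4855 + 0.3784×1.2958 = 1.4038 bits


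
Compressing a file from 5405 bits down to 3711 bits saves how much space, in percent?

Space savings = (1 - Compressed/Original) × 100%
= (1 - 3711/5405) × 100%
= 31.34%


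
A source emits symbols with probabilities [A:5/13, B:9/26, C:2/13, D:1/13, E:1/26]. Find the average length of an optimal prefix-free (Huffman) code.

Huffman tree construction:
Combine smallest probabilities repeatedly
Resulting codes:
  A: 0 (length 1)
  B: 11 (length 2)
  C: 101 (length 3)
  D: 1001 (length 4)
  E: 1000 (length 4)
Average length = Σ p(s) × length(s) = 2.0000 bits


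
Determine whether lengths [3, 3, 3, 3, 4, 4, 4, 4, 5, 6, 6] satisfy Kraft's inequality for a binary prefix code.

Kraft inequality: Σ 2^(-l_i) ≤ 1 for prefix-free code
Calculating: 2^(-3) + 2^(-3) + 2^(-3) + 2^(-3) + 2^(-4) + 2^(-4) + 2^(-4) + 2^(-4) + 2^(-5) + 2^(-6) + 2^(-6)
= 0.125 + 0.125 + 0.125 + 0.125 + 0.0625 + 0.0625 + 0.0625 + 0.0625 + 0.03125 + 0.015625 + 0.015625
= 0.8125
Since 0.8125 ≤ 1, prefix-free code exists


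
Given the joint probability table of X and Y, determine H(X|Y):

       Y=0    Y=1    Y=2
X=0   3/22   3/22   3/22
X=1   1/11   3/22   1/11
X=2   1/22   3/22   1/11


H(X|Y) = Σ_y p(y) H(X|Y=y)
  p(Y=0) = 3/11, H(X|Y=0) = 1.4591
  p(Y=1) = 9/22, H(X|Y=1) = 1.5850
  p(Y=2) = 7/22, H(X|Y=2) = 1.5567
H(X|Y) = 0.2727×1.4591 + 0.4091×1.5850 + 0.3182×1.5567 = 1.5416 bits


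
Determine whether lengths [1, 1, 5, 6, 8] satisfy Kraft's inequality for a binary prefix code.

Kraft inequality: Σ 2^(-l_i) ≤ 1 for prefix-free code
Calculating: 2^(-1) + 2^(-1) + 2^(-5) + 2^(-6) + 2^(-8)
= 0.5 + 0.5 + 0.03125 + 0.015625 + 0.00390625
= 1.0508
Since 1.0508 > 1, prefix-free code does not exist


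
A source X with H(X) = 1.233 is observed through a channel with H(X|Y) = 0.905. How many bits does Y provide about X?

I(X;Y) = H(X) - H(X|Y)
I(X;Y) = 1.233 - 0.905 = 0.328 bits


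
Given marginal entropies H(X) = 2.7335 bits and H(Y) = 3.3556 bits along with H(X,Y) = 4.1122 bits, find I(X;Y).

I(X;Y) = H(X) + H(Y) - H(X,Y)
I(X;Y) = 2.7335 + 3.3556 - 4.1122 = 1.9769 bits


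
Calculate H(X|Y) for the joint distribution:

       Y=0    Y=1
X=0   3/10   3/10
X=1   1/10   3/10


H(X|Y) = Σ_y p(y) H(X|Y=y)
  p(Y=0) = 2/5, H(X|Y=0) = 0.8113
  p(Y=1) = 3/5, H(X|Y=1) = 1.0000
H(X|Y) = 0.4000×0.8113 + 0.6000×1.0000 = 0.9245 bits


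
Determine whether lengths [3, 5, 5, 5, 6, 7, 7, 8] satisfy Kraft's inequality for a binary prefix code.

Kraft inequality: Σ 2^(-l_i) ≤ 1 for prefix-free code
Calculating: 2^(-3) + 2^(-5) + 2^(-5) + 2^(-5) + 2^(-6) + 2^(-7) + 2^(-7) + 2^(-8)
= 0.125 + 0.03125 + 0.03125 + 0.03125 + 0.015625 + 0.0078125 + 0.0078125 + 0.00390625
= 0.2539
Since 0.2539 ≤ 1, prefix-free code exists


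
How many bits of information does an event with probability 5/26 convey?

Information content I(x) = -log₂(p(x))
I = -log₂(5/26) = -log₂(0.1923)
I = 2.3785 bits


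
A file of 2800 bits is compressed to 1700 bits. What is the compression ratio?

Compression ratio = Original / Compressed
= 2800 / 1700 = 1.65:1


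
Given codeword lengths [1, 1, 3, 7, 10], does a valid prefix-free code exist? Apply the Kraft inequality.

Kraft inequality: Σ 2^(-l_i) ≤ 1 for prefix-free code
Calculating: 2^(-1) + 2^(-1) + 2^(-3) + 2^(-7) + 2^(-10)
= 0.5 + 0.5 + 0.125 + 0.0078125 + 0.0009765625
= 1.1338
Since 1.1338 > 1, prefix-free code does not exist


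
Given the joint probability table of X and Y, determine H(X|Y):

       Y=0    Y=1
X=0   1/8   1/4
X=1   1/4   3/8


H(X|Y) = Σ_y p(y) H(X|Y=y)
  p(Y=0) = 3/8, H(X|Y=0) = 0.9183
  p(Y=1) = 5/8, H(X|Y=1) = 0.9710
H(X|Y) = 0.3750×0.9183 + 0.6250×0.9710 = 0.9512 bits


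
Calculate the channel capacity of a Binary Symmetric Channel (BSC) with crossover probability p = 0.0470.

For BSC with error probability p:
C = 1 - H(p) where H(p) is binary entropy
H(0.0470) = -0.0470 × log₂(0.0470) - 0.9530 × log₂(0.9530)
H(p) = 0.2735
C = 1 - 0.2735 = 0.7265 bits/use


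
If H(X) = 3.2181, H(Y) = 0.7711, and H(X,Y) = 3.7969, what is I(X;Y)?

I(X;Y) = H(X) + H(Y) - H(X,Y)
I(X;Y) = 3.2181 + 0.7711 - 3.7969 = 0.1923 bits


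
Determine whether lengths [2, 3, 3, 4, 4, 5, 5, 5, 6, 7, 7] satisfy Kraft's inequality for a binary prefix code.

Kraft inequality: Σ 2^(-l_i) ≤ 1 for prefix-free code
Calculating: 2^(-2) + 2^(-3) + 2^(-3) + 2^(-4) + 2^(-4) + 2^(-5) + 2^(-5) + 2^(-5) + 2^(-6) + 2^(-7) + 2^(-7)
= 0.25 + 0.125 + 0.125 + 0.0625 + 0.0625 + 0.03125 + 0.03125 + 0.03125 + 0.015625 + 0.0078125 + 0.0078125
= 0.7500
Since 0.7500 ≤ 1, prefix-free code exists


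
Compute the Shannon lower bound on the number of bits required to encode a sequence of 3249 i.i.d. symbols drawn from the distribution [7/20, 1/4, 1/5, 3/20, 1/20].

Entropy H = 2.1211 bits/symbol
Minimum bits = H × n = 2.1211 × 3249
= 6891.54 bits


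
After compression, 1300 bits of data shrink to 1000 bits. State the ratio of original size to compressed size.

Compression ratio = Original / Compressed
= 1300 / 1000 = 1.30:1


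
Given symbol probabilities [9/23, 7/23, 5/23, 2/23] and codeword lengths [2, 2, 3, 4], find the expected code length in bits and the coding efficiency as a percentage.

Average length L = Σ p_i × l_i = 2.3913 bits
Entropy H = 1.8370 bits
Efficiency η = H/L × 100% = 76.82%


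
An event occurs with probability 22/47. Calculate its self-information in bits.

Information content I(x) = -log₂(p(x))
I = -log₂(22/47) = -log₂(0.4681)
I = 1.0952 bits


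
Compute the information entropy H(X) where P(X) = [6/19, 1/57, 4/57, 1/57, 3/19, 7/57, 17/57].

H(X) = -Σ p(x) log₂ p(x)
  -6/19 × log₂(6/19) = 0.5251
  -1/57 × log₂(1/57) = 0.1023
  -4/57 × log₂(4/57) = 0.2690
  -1/57 × log₂(1/57) = 0.1023
  -3/19 × log₂(3/19) = 0.4205
  -7/57 × log₂(7/57) = 0.3716
  -17/57 × log₂(17/57) = 0.5206
H(X) = 2.3114 bits


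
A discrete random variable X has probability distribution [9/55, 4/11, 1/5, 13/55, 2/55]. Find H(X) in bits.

H(X) = -Σ p(x) log₂ p(x)
  -9/55 × log₂(9/55) = 0.4273
  -4/11 × log₂(4/11) = 0.5307
  -1/5 × log₂(1/5) = 0.4644
  -13/55 × log₂(13/55) = 0.4919
  -2/55 × log₂(2/55) = 0.1739
H(X) = 2.0881 bits


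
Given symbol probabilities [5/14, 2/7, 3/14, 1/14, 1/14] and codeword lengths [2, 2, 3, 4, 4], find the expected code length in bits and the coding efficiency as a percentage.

Average length L = Σ p_i × l_i = 2.5000 bits
Entropy H = 2.0670 bits
Efficiency η = H/L × 100% = 82.68%


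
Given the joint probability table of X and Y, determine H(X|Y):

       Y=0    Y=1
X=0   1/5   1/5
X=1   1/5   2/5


H(X|Y) = Σ_y p(y) H(X|Y=y)
  p(Y=0) = 2/5, H(X|Y=0) = 1.0000
  p(Y=1) = 3/5, H(X|Y=1) = 0.9183
H(X|Y) = 0.4000×1.0000 + 0.6000×0.9183 = 0.9510 bits


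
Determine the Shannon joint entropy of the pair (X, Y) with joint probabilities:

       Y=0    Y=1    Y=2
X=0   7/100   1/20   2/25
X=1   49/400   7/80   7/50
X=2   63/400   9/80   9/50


H(X,Y) = -Σ p(x,y) log₂ p(x,y)
  p(0,0)=7/100: -0.0700 × log₂(0.0700) = 0.2686
  p(0,1)=1/20: -0.0500 × log₂(0.0500) = 0.2161
  p(0,2)=2/25: -0.0800 × log₂(0.0800) = 0.2915
  p(1,0)=49/400: -0.1225 × log₂(0.1225) = 0.3711
  p(1,1)=7/80: -0.0875 × log₂(0.0875) = 0.3075
  p(1,2)=7/50: -0.1400 × log₂(0.1400) = 0.3971
  p(2,0)=63/400: -0.1575 × log₂(0.1575) = 0.4200
  p(2,1)=9/80: -0.1125 × log₂(0.1125) = 0.3546
  p(2,2)=9/50: -0.1800 × log₂(0.1800) = 0.4453
H(X,Y) = 3.0718 bits


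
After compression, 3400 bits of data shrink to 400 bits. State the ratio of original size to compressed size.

Compression ratio = Original / Compressed
= 3400 / 400 = 8.50:1


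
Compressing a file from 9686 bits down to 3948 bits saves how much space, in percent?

Space savings = (1 - Compressed/Original) × 100%
= (1 - 3948/9686) × 100%
= 59.24%


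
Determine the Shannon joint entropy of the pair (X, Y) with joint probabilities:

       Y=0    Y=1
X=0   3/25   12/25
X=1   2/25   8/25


H(X,Y) = -Σ p(x,y) log₂ p(x,y)
  p(0,0)=3/25: -0.1200 × log₂(0.1200) = 0.3671
  p(0,1)=12/25: -0.4800 × log₂(0.4800) = 0.5083
  p(1,0)=2/25: -0.0800 × log₂(0.0800) = 0.2915
  p(1,1)=8/25: -0.3200 × log₂(0.3200) = 0.5260
H(X,Y) = 1.6929 bits


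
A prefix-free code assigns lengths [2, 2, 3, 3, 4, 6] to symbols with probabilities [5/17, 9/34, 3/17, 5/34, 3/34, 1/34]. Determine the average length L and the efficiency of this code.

Average length L = Σ p_i × l_i = 2.6176 bits
Entropy H = 2.3338 bits
Efficiency η = H/L × 100% = 89.16%


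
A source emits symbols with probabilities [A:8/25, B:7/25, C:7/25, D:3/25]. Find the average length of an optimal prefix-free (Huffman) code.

Huffman tree construction:
Combine smallest probabilities repeatedly
Resulting codes:
  A: 11 (length 2)
  B: 01 (length 2)
  C: 10 (length 2)
  D: 00 (length 2)
Average length = Σ p(s) × length(s) = 2.0000 bits


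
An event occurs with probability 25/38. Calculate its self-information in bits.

Information content I(x) = -log₂(p(x))
I = -log₂(25/38) = -log₂(0.6579)
I = 0.6041 bits


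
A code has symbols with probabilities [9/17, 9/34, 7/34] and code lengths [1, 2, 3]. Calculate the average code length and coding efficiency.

Average length L = Σ p_i × l_i = 1.6765 bits
Entropy H = 1.4628 bits
Efficiency η = H/L × 100% = 87.25%


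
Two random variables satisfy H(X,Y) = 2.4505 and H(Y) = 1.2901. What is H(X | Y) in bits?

Chain rule: H(X,Y) = H(X|Y) + H(Y)
H(X|Y) = H(X,Y) - H(Y) = 2.4505 - 1.2901 = 1.1604 bits


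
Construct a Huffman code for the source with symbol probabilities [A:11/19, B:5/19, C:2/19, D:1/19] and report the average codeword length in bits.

Huffman tree construction:
Combine smallest probabilities repeatedly
Resulting codes:
  A: 1 (length 1)
  B: 01 (length 2)
  C: 001 (length 3)
  D: 000 (length 3)
Average length = Σ p(s) × length(s) = 1.5789 bits


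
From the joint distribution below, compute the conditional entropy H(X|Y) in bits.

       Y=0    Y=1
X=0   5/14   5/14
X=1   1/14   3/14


H(X|Y) = Σ_y p(y) H(X|Y=y)
  p(Y=0) = 3/7, H(X|Y=0) = 0.6500
  p(Y=1) = 4/7, H(X|Y=1) = 0.9544
H(X|Y) = 0.4286×0.6500 + 0.5714×0.9544 = 0.8240 bits


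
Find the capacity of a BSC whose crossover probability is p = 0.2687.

For BSC with error probability p:
C = 1 - H(p) where H(p) is binary entropy
H(0.2687) = -0.2687 × log₂(0.2687) - 0.7313 × log₂(0.7313)
H(p) = 0.8396
C = 1 - 0.8396 = 0.1604 bits/use


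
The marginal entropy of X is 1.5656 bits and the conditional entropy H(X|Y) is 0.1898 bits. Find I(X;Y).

I(X;Y) = H(X) - H(X|Y)
I(X;Y) = 1.5656 - 0.1898 = 1.3758 bits


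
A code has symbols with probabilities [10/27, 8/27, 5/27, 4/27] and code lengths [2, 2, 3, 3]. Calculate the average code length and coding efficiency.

Average length L = Σ p_i × l_i = 2.3333 bits
Entropy H = 1.9094 bits
Efficiency η = H/L × 100% = 81.83%


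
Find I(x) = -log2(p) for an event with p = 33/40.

Information content I(x) = -log₂(p(x))
I = -log₂(33/40) = -log₂(0.8250)
I = 0.2775 bits


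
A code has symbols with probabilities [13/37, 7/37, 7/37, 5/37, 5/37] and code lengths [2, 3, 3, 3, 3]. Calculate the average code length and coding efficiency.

Average length L = Σ p_i × l_i = 2.6486 bits
Entropy H = 2.2195 bits
Efficiency η = H/L × 100% = 83.80%


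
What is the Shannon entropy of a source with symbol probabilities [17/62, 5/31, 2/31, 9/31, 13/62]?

H(X) = -Σ p(x) log₂ p(x)
  -17/62 × log₂(17/62) = 0.5118
  -5/31 × log₂(5/31) = 0.4246
  -2/31 × log₂(2/31) = 0.2551
  -9/31 × log₂(9/31) = 0.5180
  -13/62 × log₂(13/62) = 0.4726
H(X) = 2.1821 bits


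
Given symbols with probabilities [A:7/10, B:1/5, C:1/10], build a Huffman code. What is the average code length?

Huffman tree construction:
Combine smallest probabilities repeatedly
Resulting codes:
  A: 1 (length 1)
  B: 01 (length 2)
  C: 00 (length 2)
Average length = Σ p(s) × length(s) = 1.3000 bits


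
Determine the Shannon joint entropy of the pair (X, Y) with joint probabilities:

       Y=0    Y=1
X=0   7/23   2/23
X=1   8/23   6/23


H(X,Y) = -Σ p(x,y) log₂ p(x,y)
  p(0,0)=7/23: -0.3043 × log₂(0.3043) = 0.5223
  p(0,1)=2/23: -0.0870 × log₂(0.0870) = 0.3064
  p(1,0)=8/23: -0.3478 × log₂(0.3478) = 0.5299
  p(1,1)=6/23: -0.2609 × log₂(0.2609) = 0.5057
H(X,Y) = 1.8644 bits


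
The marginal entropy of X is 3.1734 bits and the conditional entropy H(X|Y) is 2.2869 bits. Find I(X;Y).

I(X;Y) = H(X) - H(X|Y)
I(X;Y) = 3.1734 - 2.2869 = 0.8865 bits


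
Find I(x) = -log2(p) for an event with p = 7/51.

Information content I(x) = -log₂(p(x))
I = -log₂(7/51) = -log₂(0.1373)
I = 2.8651 bits


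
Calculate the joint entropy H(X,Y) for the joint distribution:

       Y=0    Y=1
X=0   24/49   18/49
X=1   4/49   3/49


H(X,Y) = -Σ p(x,y) log₂ p(x,y)
  p(0,0)=24/49: -0.4898 × log₂(0.4898) = 0.5044
  p(0,1)=18/49: -0.3673 × log₂(0.3673) = 0.5307
  p(1,0)=4/49: -0.0816 × log₂(0.0816) = 0.2951
  p(1,1)=3/49: -0.0612 × log₂(0.0612) = 0.2467
H(X,Y) = 1.5769 bits


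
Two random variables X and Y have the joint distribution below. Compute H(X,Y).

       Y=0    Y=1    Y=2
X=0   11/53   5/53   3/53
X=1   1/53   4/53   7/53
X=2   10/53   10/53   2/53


H(X,Y) = -Σ p(x,y) log₂ p(x,y)
  p(0,0)=11/53: -0.2075 × log₂(0.2075) = 0.4708
  p(0,1)=5/53: -0.0943 × log₂(0.0943) = 0.3213
  p(0,2)=3/53: -0.0566 × log₂(0.0566) = 0.2345
  p(1,0)=1/53: -0.0189 × log₂(0.0189) = 0.1081
  p(1,1)=4/53: -0.0755 × log₂(0.0755) = 0.2814
  p(1,2)=7/53: -0.1321 × log₂(0.1321) = 0.3857
  p(2,0)=10/53: -0.1887 × log₂(0.1887) = 0.4540
  p(2,1)=10/53: -0.1887 × log₂(0.1887) = 0.4540
  p(2,2)=2/53: -0.0377 × log₂(0.0377) = 0.1784
H(X,Y) = 2.8881 bits


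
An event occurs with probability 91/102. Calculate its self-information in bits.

Information content I(x) = -log₂(p(x))
I = -log₂(91/102) = -log₂(0.8922)
I = 0.1646 bits


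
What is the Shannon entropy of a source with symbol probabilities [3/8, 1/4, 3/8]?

H(X) = -Σ p(x) log₂ p(x)
  -3/8 × log₂(3/8) = 0.5306
  -1/4 × log₂(1/4) = 0.5000
  -3/8 × log₂(3/8) = 0.5306
H(X) = 1.5613 bits


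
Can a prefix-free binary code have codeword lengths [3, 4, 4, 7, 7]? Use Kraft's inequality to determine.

Kraft inequality: Σ 2^(-l_i) ≤ 1 for prefix-free code
Calculating: 2^(-3) + 2^(-4) + 2^(-4) + 2^(-7) + 2^(-7)
= 0.125 + 0.0625 + 0.0625 + 0.0078125 + 0.0078125
= 0.2656
Since 0.2656 ≤ 1, prefix-free code exists


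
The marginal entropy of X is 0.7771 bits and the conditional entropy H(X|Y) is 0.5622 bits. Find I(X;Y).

I(X;Y) = H(X) - H(X|Y)
I(X;Y) = 0.7771 - 0.5622 = 0.2149 bits


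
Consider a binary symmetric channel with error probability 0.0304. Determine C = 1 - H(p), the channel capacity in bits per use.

For BSC with error probability p:
C = 1 - H(p) where H(p) is binary entropy
H(0.0304) = -0.0304 × log₂(0.0304) - 0.9696 × log₂(0.9696)
H(p) = 0.1964
C = 1 - 0.1964 = 0.8036 bits/use


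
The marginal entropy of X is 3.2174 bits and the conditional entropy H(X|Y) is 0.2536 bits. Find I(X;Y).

I(X;Y) = H(X) - H(X|Y)
I(X;Y) = 3.2174 - 0.2536 = 2.9638 bits


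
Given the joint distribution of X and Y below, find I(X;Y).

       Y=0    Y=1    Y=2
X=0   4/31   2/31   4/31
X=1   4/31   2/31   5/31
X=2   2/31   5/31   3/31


H(X) = 1.5835, H(Y) = 1.5746, H(X,Y) = 3.0841
I(X;Y) = H(X) + H(Y) - H(X,Y) = 0.0740 bits


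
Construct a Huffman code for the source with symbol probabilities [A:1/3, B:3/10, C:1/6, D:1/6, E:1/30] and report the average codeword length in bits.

Huffman tree construction:
Combine smallest probabilities repeatedly
Resulting codes:
  A: 11 (length 2)
  B: 10 (length 2)
  C: 011 (length 3)
  D: 00 (length 2)
  E: 010 (length 3)
Average length = Σ p(s) × length(s) = 2.2000 bits


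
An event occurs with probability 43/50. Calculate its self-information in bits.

Information content I(x) = -log₂(p(x))
I = -log₂(43/50) = -log₂(0.8600)
I = 0.2176 bits


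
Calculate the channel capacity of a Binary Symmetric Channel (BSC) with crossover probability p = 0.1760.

For BSC with error probability p:
C = 1 - H(p) where H(p) is binary entropy
H(0.1760) = -0.1760 × log₂(0.1760) - 0.8240 × log₂(0.8240)
H(p) = 0.6712
C = 1 - 0.6712 = 0.3288 bits/use


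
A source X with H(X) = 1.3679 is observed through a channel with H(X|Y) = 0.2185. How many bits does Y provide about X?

I(X;Y) = H(X) - H(X|Y)
I(X;Y) = 1.3679 - 0.2185 = 1.1494 bits


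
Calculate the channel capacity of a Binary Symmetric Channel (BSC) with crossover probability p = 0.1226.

For BSC with error probability p:
C = 1 - H(p) where H(p) is binary entropy
H(0.1226) = -0.1226 × log₂(0.1226) - 0.8774 × log₂(0.8774)
H(p) = 0.5368
C = 1 - 0.5368 = 0.4632 bits/use


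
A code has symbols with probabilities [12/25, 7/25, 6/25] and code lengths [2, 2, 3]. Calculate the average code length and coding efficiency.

Average length L = Σ p_i × l_i = 2.2400 bits
Entropy H = 1.5166 bits
Efficiency η = H/L × 100% = 67.71%


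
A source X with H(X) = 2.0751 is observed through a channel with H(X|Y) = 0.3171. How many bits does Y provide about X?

I(X;Y) = H(X) - H(X|Y)
I(X;Y) = 2.0751 - 0.3171 = 1.758 bits


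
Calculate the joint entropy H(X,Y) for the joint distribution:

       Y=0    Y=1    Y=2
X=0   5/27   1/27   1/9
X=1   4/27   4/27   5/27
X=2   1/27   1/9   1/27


H(X,Y) = -Σ p(x,y) log₂ p(x,y)
  p(0,0)=5/27: -0.1852 × log₂(0.1852) = 0.4505
  p(0,1)=1/27: -0.0370 × log₂(0.0370) = 0.1761
  p(0,2)=1/9: -0.1111 × log₂(0.1111) = 0.3522
  p(1,0)=4/27: -0.1481 × log₂(0.1481) = 0.4081
  p(1,1)=4/27: -0.1481 × log₂(0.1481) = 0.4081
  p(1,2)=5/27: -0.1852 × log₂(0.1852) = 0.4505
  p(2,0)=1/27: -0.0370 × log₂(0.0370) = 0.1761
  p(2,1)=1/9: -0.1111 × log₂(0.1111) = 0.3522
  p(2,2)=1/27: -0.0370 × log₂(0.0370) = 0.1761
H(X,Y) = 2.9501 bits


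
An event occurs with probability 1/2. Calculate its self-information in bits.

Information content I(x) = -log₂(p(x))
I = -log₂(1/2) = -log₂(0.5000)
I = 1.0000 bits


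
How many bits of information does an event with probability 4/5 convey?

Information content I(x) = -log₂(p(x))
I = -log₂(4/5) = -log₂(0.8000)
I = 0.3219 bits


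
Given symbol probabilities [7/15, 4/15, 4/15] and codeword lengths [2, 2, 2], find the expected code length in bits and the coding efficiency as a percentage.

Average length L = Σ p_i × l_i = 2.0000 bits
Entropy H = 1.5301 bits
Efficiency η = H/L × 100% = 76.51%


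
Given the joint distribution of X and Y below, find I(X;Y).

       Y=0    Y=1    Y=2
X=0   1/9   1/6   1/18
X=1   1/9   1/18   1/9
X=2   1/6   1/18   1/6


H(X) = 1.5715, H(Y) = 1.5715, H(X,Y) = 3.0441
I(X;Y) = H(X) + H(Y) - H(X,Y) = 0.0990 bits


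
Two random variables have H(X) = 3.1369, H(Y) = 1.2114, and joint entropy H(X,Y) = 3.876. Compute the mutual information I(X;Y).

I(X;Y) = H(X) + H(Y) - H(X,Y)
I(X;Y) = 3.1369 + 1.2114 - 3.876 = 0.4723 bits


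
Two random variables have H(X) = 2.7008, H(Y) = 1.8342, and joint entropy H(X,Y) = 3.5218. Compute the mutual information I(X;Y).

I(X;Y) = H(X) + H(Y) - H(X,Y)
I(X;Y) = 2.7008 + 1.8342 - 3.5218 = 1.0132 bits


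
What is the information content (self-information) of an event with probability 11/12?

Information content I(x) = -log₂(p(x))
I = -log₂(11/12) = -log₂(0.9167)
I = 0.1255 bits


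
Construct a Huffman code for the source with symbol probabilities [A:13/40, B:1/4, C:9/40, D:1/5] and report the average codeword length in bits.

Huffman tree construction:
Combine smallest probabilities repeatedly
Resulting codes:
  A: 11 (length 2)
  B: 10 (length 2)
  C: 01 (length 2)
  D: 00 (length 2)
Average length = Σ p(s) × length(s) = 2.0000 bits


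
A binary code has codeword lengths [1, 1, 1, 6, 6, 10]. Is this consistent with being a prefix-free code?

Kraft inequality: Σ 2^(-l_i) ≤ 1 for prefix-free code
Calculating: 2^(-1) + 2^(-1) + 2^(-1) + 2^(-6) + 2^(-6) + 2^(-10)
= 0.5 + 0.5 + 0.5 + 0.015625 + 0.015625 + 0.0009765625
= 1.5322
Since 1.5322 > 1, prefix-free code does not exist


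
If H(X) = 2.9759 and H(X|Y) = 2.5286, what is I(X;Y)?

I(X;Y) = H(X) - H(X|Y)
I(X;Y) = 2.9759 - 2.5286 = 0.4473 bits


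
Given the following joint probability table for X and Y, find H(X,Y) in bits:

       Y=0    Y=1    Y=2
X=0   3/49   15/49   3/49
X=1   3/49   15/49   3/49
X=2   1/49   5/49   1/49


H(X,Y) = -Σ p(x,y) log₂ p(x,y)
  p(0,0)=3/49: -0.0612 × log₂(0.0612) = 0.2467
  p(0,1)=15/49: -0.3061 × log₂(0.3061) = 0.5228
  p(0,2)=3/49: -0.0612 × log₂(0.0612) = 0.2467
  p(1,0)=3/49: -0.0612 × log₂(0.0612) = 0.2467
  p(1,1)=15/49: -0.3061 × log₂(0.3061) = 0.5228
  p(1,2)=3/49: -0.0612 × log₂(0.0612) = 0.2467
  p(2,0)=1/49: -0.0204 × log₂(0.0204) = 0.1146
  p(2,1)=5/49: -0.1020 × log₂(0.1020) = 0.3360
  p(2,2)=1/49: -0.0204 × log₂(0.0204) = 0.1146
H(X,Y) = 2.5977 bits


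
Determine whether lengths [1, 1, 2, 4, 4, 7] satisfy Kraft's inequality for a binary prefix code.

Kraft inequality: Σ 2^(-l_i) ≤ 1 for prefix-free code
Calculating: 2^(-1) + 2^(-1) + 2^(-2) + 2^(-4) + 2^(-4) + 2^(-7)
= 0.5 + 0.5 + 0.25 + 0.0625 + 0.0625 + 0.0078125
= 1.3828
Since 1.3828 > 1, prefix-free code does not exist


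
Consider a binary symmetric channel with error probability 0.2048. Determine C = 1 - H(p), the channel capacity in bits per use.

For BSC with error probability p:
C = 1 - H(p) where H(p) is binary entropy
H(0.2048) = -0.2048 × log₂(0.2048) - 0.7952 × log₂(0.7952)
H(p) = 0.7314
C = 1 - 0.7314 = 0.2686 bits/use


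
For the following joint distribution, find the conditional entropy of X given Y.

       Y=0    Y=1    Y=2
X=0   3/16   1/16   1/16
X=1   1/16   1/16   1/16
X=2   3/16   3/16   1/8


H(X|Y) = Σ_y p(y) H(X|Y=y)
  p(Y=0) = 7/16, H(X|Y=0) = 1.4488
  p(Y=1) = 5/16, H(X|Y=1) = 1.3710
  p(Y=2) = 1/4, H(X|Y=2) = 1.5000
H(X|Y) = 0.4375×1.4488 + 0.3125×1.3710 + 0.2500×1.5000 = 1.4373 bits


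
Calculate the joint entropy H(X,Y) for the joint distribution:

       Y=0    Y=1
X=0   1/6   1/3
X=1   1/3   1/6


H(X,Y) = -Σ p(x,y) log₂ p(x,y)
  p(0,0)=1/6: -0.1667 × log₂(0.1667) = 0.4308
  p(0,1)=1/3: -0.3333 × log₂(0.3333) = 0.5283
  p(1,0)=1/3: -0.3333 × log₂(0.3333) = 0.5283
  p(1,1)=1/6: -0.1667 × log₂(0.1667) = 0.4308
H(X,Y) = 1.9183 bits


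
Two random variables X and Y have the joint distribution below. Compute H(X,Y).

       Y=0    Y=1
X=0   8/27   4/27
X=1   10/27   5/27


H(X,Y) = -Σ p(x,y) log₂ p(x,y)
  p(0,0)=8/27: -0.2963 × log₂(0.2963) = 0.5200
  p(0,1)=4/27: -0.1481 × log₂(0.1481) = 0.4081
  p(1,0)=10/27: -0.3704 × log₂(0.3704) = 0.5307
  p(1,1)=5/27: -0.1852 × log₂(0.1852) = 0.4505
H(X,Y) = 1.9094 bits


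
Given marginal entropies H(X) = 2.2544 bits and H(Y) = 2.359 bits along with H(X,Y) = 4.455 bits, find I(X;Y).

I(X;Y) = H(X) + H(Y) - H(X,Y)
I(X;Y) = 2.2544 + 2.359 - 4.455 = 0.1584 bits


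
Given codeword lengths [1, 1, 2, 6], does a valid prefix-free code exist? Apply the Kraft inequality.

Kraft inequality: Σ 2^(-l_i) ≤ 1 for prefix-free code
Calculating: 2^(-1) + 2^(-1) + 2^(-2) + 2^(-6)
= 0.5 + 0.5 + 0.25 + 0.015625
= 1.2656
Since 1.2656 > 1, prefix-free code does not exist


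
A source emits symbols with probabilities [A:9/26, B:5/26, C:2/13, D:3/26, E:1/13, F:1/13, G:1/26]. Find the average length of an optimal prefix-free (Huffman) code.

Huffman tree construction:
Combine smallest probabilities repeatedly
Resulting codes:
  A: 11 (length 2)
  B: 00 (length 2)
  C: 101 (length 3)
  D: 011 (length 3)
  E: 1001 (length 4)
  F: 010 (length 3)
  G: 1000 (length 4)
Average length = Σ p(s) × length(s) = 2.5769 bits


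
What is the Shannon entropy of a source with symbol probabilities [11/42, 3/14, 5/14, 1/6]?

H(X) = -Σ p(x) log₂ p(x)
  -11/42 × log₂(11/42) = 0.5062
  -3/14 × log₂(3/14) = 0.4762
  -5/14 × log₂(5/14) = 0.5305
  -1/6 × log₂(1/6) = 0.4308
H(X) = 1.9438 bits


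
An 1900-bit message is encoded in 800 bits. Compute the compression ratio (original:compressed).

Compression ratio = Original / Compressed
= 1900 / 800 = 2.38:1


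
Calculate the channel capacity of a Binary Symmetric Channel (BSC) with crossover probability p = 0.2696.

For BSC with error probability p:
C = 1 - H(p) where H(p) is binary entropy
H(0.2696) = -0.2696 × log₂(0.2696) - 0.7304 × log₂(0.7304)
H(p) = 0.8409
C = 1 - 0.8409 = 0.1591 bits/use


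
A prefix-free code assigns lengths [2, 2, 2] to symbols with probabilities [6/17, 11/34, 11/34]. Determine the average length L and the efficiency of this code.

Average length L = Σ p_i × l_i = 2.0000 bits
Entropy H = 1.5837 bits
Efficiency η = H/L × 100% = 79.19%


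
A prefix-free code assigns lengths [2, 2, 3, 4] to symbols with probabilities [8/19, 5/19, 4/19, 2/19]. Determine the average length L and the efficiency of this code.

Average length L = Σ p_i × l_i = 2.4211 bits
Entropy H = 1.8474 bits
Efficiency η = H/L × 100% = 76.31%


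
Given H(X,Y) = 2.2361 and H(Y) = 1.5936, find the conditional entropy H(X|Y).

Chain rule: H(X,Y) = H(X|Y) + H(Y)
H(X|Y) = H(X,Y) - H(Y) = 2.2361 - 1.5936 = 0.6425 bits


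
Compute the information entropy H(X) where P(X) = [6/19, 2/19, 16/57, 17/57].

H(X) = -Σ p(x) log₂ p(x)
  -6/19 × log₂(6/19) = 0.5251
  -2/19 × log₂(2/19) = 0.3419
  -16/57 × log₂(16/57) = 0.5145
  -17/57 × log₂(17/57) = 0.5206
H(X) = 1.9021 bits


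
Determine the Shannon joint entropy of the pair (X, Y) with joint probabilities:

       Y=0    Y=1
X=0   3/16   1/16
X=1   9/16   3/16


H(X,Y) = -Σ p(x,y) log₂ p(x,y)
  p(0,0)=3/16: -0.1875 × log₂(0.1875) = 0.4528
  p(0,1)=1/16: -0.0625 × log₂(0.0625) = 0.2500
  p(1,0)=9/16: -0.5625 × log₂(0.5625) = 0.4669
  p(1,1)=3/16: -0.1875 × log₂(0.1875) = 0.4528
H(X,Y) = 1.6226 bits
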